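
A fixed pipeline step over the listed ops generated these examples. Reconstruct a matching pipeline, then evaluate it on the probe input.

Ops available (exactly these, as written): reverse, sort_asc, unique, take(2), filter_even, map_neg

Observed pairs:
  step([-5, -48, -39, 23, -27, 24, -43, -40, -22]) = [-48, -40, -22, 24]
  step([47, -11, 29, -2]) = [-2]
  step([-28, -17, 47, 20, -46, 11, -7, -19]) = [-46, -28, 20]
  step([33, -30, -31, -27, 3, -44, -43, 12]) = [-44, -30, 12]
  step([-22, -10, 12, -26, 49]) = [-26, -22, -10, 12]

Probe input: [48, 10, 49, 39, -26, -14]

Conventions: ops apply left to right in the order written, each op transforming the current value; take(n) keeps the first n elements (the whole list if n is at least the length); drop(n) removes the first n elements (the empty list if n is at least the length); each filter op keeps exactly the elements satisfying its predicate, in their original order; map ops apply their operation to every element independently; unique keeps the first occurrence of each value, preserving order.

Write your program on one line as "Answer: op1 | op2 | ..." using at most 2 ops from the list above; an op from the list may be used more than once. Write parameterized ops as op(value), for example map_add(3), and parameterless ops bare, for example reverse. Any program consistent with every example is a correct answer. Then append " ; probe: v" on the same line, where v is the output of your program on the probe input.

filter_even | sort_asc ; probe: [-26, -14, 10, 48]

Check, running the answer program on each example:
  [-5, -48, -39, 23, -27, 24, -43, -40, -22] -> [-48, 24, -40, -22] -> [-48, -40, -22, 24]
  [47, -11, 29, -2] -> [-2] -> [-2]
  [-28, -17, 47, 20, -46, 11, -7, -19] -> [-28, 20, -46] -> [-46, -28, 20]
  [33, -30, -31, -27, 3, -44, -43, 12] -> [-30, -44, 12] -> [-44, -30, 12]
  [-22, -10, 12, -26, 49] -> [-22, -10, 12, -26] -> [-26, -22, -10, 12]
  probe: [48, 10, 49, 39, -26, -14] -> [48, 10, -26, -14] -> [-26, -14, 10, 48]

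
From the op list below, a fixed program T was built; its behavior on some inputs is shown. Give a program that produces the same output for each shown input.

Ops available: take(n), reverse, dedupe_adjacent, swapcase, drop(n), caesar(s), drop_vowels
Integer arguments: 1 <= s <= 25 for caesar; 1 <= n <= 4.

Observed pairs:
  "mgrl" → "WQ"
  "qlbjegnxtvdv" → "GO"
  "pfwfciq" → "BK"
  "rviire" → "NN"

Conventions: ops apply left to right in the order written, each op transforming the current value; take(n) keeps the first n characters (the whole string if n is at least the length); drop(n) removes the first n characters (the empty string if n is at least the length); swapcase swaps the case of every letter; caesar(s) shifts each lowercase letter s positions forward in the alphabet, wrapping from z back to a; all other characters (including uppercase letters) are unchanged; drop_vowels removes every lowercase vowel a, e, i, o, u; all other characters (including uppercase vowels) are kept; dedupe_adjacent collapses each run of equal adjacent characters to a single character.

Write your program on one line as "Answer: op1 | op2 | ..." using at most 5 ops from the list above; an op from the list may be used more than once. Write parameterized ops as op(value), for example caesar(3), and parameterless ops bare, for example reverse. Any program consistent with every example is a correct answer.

take(4) | caesar(5) | drop(2) | swapcase

Check, running the answer program on each example:
  "mgrl" -> "mgrl" -> "rlwq" -> "wq" -> "WQ"
  "qlbjegnxtvdv" -> "qlbj" -> "vqgo" -> "go" -> "GO"
  "pfwfciq" -> "pfwf" -> "ukbk" -> "bk" -> "BK"
  "rviire" -> "rvii" -> "wann" -> "nn" -> "NN"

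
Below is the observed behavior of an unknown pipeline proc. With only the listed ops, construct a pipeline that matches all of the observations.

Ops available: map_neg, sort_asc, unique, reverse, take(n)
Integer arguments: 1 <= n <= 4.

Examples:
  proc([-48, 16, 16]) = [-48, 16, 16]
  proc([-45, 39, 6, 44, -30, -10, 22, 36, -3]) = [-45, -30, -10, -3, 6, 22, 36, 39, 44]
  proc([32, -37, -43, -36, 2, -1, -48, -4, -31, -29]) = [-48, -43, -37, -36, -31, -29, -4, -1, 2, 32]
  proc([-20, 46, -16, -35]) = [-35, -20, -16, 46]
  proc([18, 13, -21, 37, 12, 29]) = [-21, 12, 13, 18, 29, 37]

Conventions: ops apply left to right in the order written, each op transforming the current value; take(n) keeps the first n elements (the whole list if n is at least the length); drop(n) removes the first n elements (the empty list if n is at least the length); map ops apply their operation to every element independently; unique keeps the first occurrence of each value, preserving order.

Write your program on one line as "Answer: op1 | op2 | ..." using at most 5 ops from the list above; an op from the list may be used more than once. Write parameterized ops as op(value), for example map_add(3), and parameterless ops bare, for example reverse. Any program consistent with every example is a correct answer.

map_neg | sort_asc | map_neg | reverse

Check, running the answer program on each example:
  [-48, 16, 16] -> [48, -16, -16] -> [-16, -16, 48] -> [16, 16, -48] -> [-48, 16, 16]
  [-45, 39, 6, 44, -30, -10, 22, 36, -3] -> [45, -39, -6, -44, 30, 10, -22, -36, 3] -> [-44, -39, -36, -22, -6, 3, 10, 30, 45] -> [44, 39, 36, 22, 6, -3, -10, -30, -45] -> [-45, -30, -10, -3, 6, 22, 36, 39, 44]
  [32, -37, -43, -36, 2, -1, -48, -4, -31, -29] -> [-32, 37, 43, 36, -2, 1, 48, 4, 31, 29] -> [-32, -2, 1, 4, 29, 31, 36, 37, 43, 48] -> [32, 2, -1, -4, -29, -31, -36, -37, -43, -48] -> [-48, -43, -37, -36, -31, -29, -4, -1, 2, 32]
  [-20, 46, -16, -35] -> [20, -46, 16, 35] -> [-46, 16, 20, 35] -> [46, -16, -20, -35] -> [-35, -20, -16, 46]
  [18, 13, -21, 37, 12, 29] -> [-18, -13, 21, -37, -12, -29] -> [-37, -29, -18, -13, -12, 21] -> [37, 29, 18, 13, 12, -21] -> [-21, 12, 13, 18, 29, 37]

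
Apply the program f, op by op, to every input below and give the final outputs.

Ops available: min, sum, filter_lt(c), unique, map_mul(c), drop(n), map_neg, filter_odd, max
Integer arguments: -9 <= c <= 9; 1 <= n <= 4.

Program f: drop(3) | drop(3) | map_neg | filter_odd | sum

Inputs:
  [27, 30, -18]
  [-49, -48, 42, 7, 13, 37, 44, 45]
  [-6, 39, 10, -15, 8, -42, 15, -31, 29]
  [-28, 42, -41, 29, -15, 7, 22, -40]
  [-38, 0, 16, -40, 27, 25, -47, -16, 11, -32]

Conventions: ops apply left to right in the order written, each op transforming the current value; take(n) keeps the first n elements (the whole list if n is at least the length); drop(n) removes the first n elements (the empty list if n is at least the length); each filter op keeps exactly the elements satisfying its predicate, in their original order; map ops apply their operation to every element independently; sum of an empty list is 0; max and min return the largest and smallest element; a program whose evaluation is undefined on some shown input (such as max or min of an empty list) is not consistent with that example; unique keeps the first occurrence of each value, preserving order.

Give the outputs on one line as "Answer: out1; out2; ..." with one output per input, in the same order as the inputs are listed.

0; -45; -13; 0; 36

Execution, op by op:
  [27, 30, -18] -> [] -> [] -> [] -> [] -> 0
  [-49, -48, 42, 7, 13, 37, 44, 45] -> [7, 13, 37, 44, 45] -> [44, 45] -> [-44, -45] -> [-45] -> -45
  [-6, 39, 10, -15, 8, -42, 15, -31, 29] -> [-15, 8, -42, 15, -31, 29] -> [15, -31, 29] -> [-15, 31, -29] -> [-15, 31, -29] -> -13
  [-28, 42, -41, 29, -15, 7, 22, -40] -> [29, -15, 7, 22, -40] -> [22, -40] -> [-22, 40] -> [] -> 0
  [-38, 0, 16, -40, 27, 25, -47, -16, 11, -32] -> [-40, 27, 25, -47, -16, 11, -32] -> [-47, -16, 11, -32] -> [47, 16, -11, 32] -> [47, -11] -> 36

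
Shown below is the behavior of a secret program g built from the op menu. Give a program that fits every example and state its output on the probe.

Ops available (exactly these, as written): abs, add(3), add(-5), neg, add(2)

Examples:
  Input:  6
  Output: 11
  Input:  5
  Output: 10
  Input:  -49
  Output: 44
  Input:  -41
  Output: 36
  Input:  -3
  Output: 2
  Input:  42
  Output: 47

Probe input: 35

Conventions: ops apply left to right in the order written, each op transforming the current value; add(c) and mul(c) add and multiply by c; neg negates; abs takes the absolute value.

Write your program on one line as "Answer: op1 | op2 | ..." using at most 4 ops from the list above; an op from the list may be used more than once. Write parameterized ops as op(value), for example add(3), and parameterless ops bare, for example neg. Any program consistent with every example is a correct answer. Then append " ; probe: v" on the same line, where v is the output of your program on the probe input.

neg | add(-5) | abs ; probe: 40

Check, running the answer program on each example:
  6 -> -6 -> -11 -> 11
  5 -> -5 -> -10 -> 10
  -49 -> 49 -> 44 -> 44
  -41 -> 41 -> 36 -> 36
  -3 -> 3 -> -2 -> 2
  42 -> -42 -> -47 -> 47
  probe: 35 -> -35 -> -40 -> 40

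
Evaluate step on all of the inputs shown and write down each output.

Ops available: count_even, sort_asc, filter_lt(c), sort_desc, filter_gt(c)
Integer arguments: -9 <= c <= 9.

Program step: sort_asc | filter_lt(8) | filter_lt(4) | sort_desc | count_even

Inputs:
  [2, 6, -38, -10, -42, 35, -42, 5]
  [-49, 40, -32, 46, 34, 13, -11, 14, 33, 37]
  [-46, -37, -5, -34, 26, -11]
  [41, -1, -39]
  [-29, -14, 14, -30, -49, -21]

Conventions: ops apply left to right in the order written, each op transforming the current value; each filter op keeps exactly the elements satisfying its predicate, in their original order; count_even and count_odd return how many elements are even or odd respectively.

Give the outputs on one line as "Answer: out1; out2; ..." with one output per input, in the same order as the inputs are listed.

Execution, op by op:
  [2, 6, -38, -10, -42, 35, -42, 5] -> [-42, -42, -38, -10, 2, 5, 6, 35] -> [-42, -42, -38, -10, 2, 5, 6] -> [-42, -42, -38, -10, 2] -> [2, -10, -38, -42, -42] -> 5
  [-49, 40, -32, 46, 34, 13, -11, 14, 33, 37] -> [-49, -32, -11, 13, 14, 33, 34, 37, 40, 46] -> [-49, -32, -11] -> [-49, -32, -11] -> [-11, -32, -49] -> 1
  [-46, -37, -5, -34, 26, -11] -> [-46, -37, -34, -11, -5, 26] -> [-46, -37, -34, -11, -5] -> [-46, -37, -34, -11, -5] -> [-5, -11, -34, -37, -46] -> 2
  [41, -1, -39] -> [-39, -1, 41] -> [-39, -1] -> [-39, -1] -> [-1, -39] -> 0
  [-29, -14, 14, -30, -49, -21] -> [-49, -30, -29, -21, -14, 14] -> [-49, -30, -29, -21, -14] -> [-49, -30, -29, -21, -14] -> [-14, -21, -29, -30, -49] -> 2

5; 1; 2; 0; 2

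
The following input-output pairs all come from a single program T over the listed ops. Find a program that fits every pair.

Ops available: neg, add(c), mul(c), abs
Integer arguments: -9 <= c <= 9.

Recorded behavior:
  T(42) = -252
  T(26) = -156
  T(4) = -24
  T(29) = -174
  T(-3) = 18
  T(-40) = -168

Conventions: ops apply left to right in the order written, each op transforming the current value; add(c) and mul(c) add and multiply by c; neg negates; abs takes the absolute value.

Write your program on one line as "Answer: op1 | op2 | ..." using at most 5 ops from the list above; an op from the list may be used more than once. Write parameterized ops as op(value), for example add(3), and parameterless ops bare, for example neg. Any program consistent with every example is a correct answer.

add(6) | abs | add(-6) | neg | mul(6)

Check, running the answer program on each example:
  42 -> 48 -> 48 -> 42 -> -42 -> -252
  26 -> 32 -> 32 -> 26 -> -26 -> -156
  4 -> 10 -> 10 -> 4 -> -4 -> -24
  29 -> 35 -> 35 -> 29 -> -29 -> -174
  -3 -> 3 -> 3 -> -3 -> 3 -> 18
  -40 -> -34 -> 34 -> 28 -> -28 -> -168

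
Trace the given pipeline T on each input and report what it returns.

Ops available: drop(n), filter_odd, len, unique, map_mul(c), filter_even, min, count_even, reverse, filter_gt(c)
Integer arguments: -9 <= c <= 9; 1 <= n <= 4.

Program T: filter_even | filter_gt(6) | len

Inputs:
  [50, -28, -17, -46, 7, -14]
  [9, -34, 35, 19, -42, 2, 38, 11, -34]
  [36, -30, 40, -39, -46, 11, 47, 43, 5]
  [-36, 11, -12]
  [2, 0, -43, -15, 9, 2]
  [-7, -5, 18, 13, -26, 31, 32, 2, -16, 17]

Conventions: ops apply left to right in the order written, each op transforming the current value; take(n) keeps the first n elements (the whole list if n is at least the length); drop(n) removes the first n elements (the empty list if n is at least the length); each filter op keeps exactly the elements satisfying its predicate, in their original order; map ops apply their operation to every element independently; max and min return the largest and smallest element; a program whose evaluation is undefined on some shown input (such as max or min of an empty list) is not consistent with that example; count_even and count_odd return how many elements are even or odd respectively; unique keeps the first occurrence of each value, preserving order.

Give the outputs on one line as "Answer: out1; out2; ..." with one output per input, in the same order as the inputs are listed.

Execution, op by op:
  [50, -28, -17, -46, 7, -14] -> [50, -28, -46, -14] -> [50] -> 1
  [9, -34, 35, 19, -42, 2, 38, 11, -34] -> [-34, -42, 2, 38, -34] -> [38] -> 1
  [36, -30, 40, -39, -46, 11, 47, 43, 5] -> [36, -30, 40, -46] -> [36, 40] -> 2
  [-36, 11, -12] -> [-36, -12] -> [] -> 0
  [2, 0, -43, -15, 9, 2] -> [2, 0, 2] -> [] -> 0
  [-7, -5, 18, 13, -26, 31, 32, 2, -16, 17] -> [18, -26, 32, 2, -16] -> [18, 32] -> 2

1; 1; 2; 0; 0; 2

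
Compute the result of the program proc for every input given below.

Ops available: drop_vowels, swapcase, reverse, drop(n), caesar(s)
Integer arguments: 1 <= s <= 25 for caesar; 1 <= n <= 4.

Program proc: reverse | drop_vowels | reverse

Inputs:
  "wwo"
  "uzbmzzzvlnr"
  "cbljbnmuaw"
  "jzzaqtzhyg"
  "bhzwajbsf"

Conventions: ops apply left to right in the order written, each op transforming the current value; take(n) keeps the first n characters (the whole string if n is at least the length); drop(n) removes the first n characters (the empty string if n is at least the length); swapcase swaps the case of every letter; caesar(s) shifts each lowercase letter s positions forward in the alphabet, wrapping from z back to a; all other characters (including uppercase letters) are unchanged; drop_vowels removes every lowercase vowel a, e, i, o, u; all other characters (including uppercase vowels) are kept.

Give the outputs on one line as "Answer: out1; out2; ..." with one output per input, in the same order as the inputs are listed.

Execution, op by op:
  "wwo" -> "oww" -> "ww" -> "ww"
  "uzbmzzzvlnr" -> "rnlvzzzmbzu" -> "rnlvzzzmbz" -> "zbmzzzvlnr"
  "cbljbnmuaw" -> "waumnbjlbc" -> "wmnbjlbc" -> "cbljbnmw"
  "jzzaqtzhyg" -> "gyhztqazzj" -> "gyhztqzzj" -> "jzzqtzhyg"
  "bhzwajbsf" -> "fsbjawzhb" -> "fsbjwzhb" -> "bhzwjbsf"

"ww"; "zbmzzzvlnr"; "cbljbnmw"; "jzzqtzhyg"; "bhzwjbsf"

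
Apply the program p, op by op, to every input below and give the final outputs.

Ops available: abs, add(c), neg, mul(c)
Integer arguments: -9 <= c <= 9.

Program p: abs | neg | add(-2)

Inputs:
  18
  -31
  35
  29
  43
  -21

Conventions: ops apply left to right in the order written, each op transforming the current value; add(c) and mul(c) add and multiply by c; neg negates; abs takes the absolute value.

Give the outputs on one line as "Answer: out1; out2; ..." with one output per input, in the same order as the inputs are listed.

-20; -33; -37; -31; -45; -23

Execution, op by op:
  18 -> 18 -> -18 -> -20
  -31 -> 31 -> -31 -> -33
  35 -> 35 -> -35 -> -37
  29 -> 29 -> -29 -> -31
  43 -> 43 -> -43 -> -45
  -21 -> 21 -> -21 -> -23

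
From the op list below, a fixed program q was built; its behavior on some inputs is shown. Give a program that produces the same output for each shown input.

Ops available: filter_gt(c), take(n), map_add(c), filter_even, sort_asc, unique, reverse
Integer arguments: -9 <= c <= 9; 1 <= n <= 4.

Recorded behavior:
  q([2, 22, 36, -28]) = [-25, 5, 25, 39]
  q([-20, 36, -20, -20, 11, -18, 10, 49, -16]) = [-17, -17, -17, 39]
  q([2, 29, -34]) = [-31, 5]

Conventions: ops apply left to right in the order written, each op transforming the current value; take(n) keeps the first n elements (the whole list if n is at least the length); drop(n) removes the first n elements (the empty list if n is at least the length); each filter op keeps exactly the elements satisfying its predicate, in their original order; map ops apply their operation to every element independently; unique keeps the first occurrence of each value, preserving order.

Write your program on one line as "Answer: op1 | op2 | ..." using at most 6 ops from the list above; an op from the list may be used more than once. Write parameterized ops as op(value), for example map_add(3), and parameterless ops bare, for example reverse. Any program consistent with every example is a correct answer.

take(4) | sort_asc | filter_even | reverse | map_add(3) | reverse

Check, running the answer program on each example:
  [2, 22, 36, -28] -> [2, 22, 36, -28] -> [-28, 2, 22, 36] -> [-28, 2, 22, 36] -> [36, 22, 2, -28] -> [39, 25, 5, -25] -> [-25, 5, 25, 39]
  [-20, 36, -20, -20, 11, -18, 10, 49, -16] -> [-20, 36, -20, -20] -> [-20, -20, -20, 36] -> [-20, -20, -20, 36] -> [36, -20, -20, -20] -> [39, -17, -17, -17] -> [-17, -17, -17, 39]
  [2, 29, -34] -> [2, 29, -34] -> [-34, 2, 29] -> [-34, 2] -> [2, -34] -> [5, -31] -> [-31, 5]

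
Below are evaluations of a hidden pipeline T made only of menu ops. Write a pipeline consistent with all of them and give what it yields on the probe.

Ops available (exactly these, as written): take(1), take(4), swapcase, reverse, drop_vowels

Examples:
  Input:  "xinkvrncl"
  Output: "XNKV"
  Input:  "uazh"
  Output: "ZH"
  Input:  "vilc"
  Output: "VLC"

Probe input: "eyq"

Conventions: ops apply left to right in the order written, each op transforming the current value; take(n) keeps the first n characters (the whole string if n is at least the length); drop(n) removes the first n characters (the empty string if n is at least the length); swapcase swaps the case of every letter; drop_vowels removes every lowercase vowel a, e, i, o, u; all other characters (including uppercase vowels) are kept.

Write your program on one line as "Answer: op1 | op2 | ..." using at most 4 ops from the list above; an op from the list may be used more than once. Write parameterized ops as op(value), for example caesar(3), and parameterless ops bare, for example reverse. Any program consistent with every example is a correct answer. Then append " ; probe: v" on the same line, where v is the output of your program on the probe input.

drop_vowels | take(4) | swapcase ; probe: "YQ"

Check, running the answer program on each example:
  "xinkvrncl" -> "xnkvrncl" -> "xnkv" -> "XNKV"
  "uazh" -> "zh" -> "zh" -> "ZH"
  "vilc" -> "vlc" -> "vlc" -> "VLC"
  probe: "eyq" -> "yq" -> "yq" -> "YQ"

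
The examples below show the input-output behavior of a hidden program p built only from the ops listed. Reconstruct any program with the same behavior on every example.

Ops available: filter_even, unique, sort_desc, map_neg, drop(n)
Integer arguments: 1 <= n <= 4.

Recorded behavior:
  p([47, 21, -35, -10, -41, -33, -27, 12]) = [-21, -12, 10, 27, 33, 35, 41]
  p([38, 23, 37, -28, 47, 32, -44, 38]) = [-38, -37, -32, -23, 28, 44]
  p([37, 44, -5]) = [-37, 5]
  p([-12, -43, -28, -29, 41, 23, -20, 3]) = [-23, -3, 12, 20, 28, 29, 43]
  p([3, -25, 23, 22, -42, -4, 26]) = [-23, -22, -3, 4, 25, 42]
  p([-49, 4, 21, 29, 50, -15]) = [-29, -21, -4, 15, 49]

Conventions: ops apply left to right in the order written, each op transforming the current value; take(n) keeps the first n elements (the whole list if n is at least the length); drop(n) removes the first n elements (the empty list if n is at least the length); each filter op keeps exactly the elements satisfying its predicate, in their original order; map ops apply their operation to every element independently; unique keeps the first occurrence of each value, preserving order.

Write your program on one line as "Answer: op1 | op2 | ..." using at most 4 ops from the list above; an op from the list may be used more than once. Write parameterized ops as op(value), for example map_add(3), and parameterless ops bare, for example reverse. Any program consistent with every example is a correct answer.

sort_desc | unique | drop(1) | map_neg

Check, running the answer program on each example:
  [47, 21, -35, -10, -41, -33, -27, 12] -> [47, 21, 12, -10, -27, -33, -35, -41] -> [47, 21, 12, -10, -27, -33, -35, -41] -> [21, 12, -10, -27, -33, -35, -41] -> [-21, -12, 10, 27, 33, 35, 41]
  [38, 23, 37, -28, 47, 32, -44, 38] -> [47, 38, 38, 37, 32, 23, -28, -44] -> [47, 38, 37, 32, 23, -28, -44] -> [38, 37, 32, 23, -28, -44] -> [-38, -37, -32, -23, 28, 44]
  [37, 44, -5] -> [44, 37, -5] -> [44, 37, -5] -> [37, -5] -> [-37, 5]
  [-12, -43, -28, -29, 41, 23, -20, 3] -> [41, 23, 3, -12, -20, -28, -29, -43] -> [41, 23, 3, -12, -20, -28, -29, -43] -> [23, 3, -12, -20, -28, -29, -43] -> [-23, -3, 12, 20, 28, 29, 43]
  [3, -25, 23, 22, -42, -4, 26] -> [26, 23, 22, 3, -4, -25, -42] -> [26, 23, 22, 3, -4, -25, -42] -> [23, 22, 3, -4, -25, -42] -> [-23, -22, -3, 4, 25, 42]
  [-49, 4, 21, 29, 50, -15] -> [50, 29, 21, 4, -15, -49] -> [50, 29, 21, 4, -15, -49] -> [29, 21, 4, -15, -49] -> [-29, -21, -4, 15, 49]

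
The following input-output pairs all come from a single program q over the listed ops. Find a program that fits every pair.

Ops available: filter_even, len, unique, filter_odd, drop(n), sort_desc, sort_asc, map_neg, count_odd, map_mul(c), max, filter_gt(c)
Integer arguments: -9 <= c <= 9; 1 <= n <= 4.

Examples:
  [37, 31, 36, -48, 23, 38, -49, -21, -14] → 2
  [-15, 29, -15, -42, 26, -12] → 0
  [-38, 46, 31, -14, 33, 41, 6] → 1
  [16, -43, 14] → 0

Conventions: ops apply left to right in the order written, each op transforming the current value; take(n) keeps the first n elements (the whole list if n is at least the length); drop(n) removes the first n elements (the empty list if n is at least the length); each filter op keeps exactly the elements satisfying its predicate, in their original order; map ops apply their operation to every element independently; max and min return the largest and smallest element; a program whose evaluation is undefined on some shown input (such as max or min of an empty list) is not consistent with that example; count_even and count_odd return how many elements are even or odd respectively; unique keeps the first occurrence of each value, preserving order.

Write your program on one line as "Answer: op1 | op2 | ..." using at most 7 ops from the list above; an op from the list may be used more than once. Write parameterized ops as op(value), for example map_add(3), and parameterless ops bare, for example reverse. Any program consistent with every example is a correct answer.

sort_asc | drop(1) | drop(4) | filter_even | sort_desc | len

Check, running the answer program on each example:
  [37, 31, 36, -48, 23, 38, -49, -21, -14] -> [-49, -48, -21, -14, 23, 31, 36, 37, 38] -> [-48, -21, -14, 23, 31, 36, 37, 38] -> [31, 36, 37, 38] -> [36, 38] -> [38, 36] -> 2
  [-15, 29, -15, -42, 26, -12] -> [-42, -15, -15, -12, 26, 29] -> [-15, -15, -12, 26, 29] -> [29] -> [] -> [] -> 0
  [-38, 46, 31, -14, 33, 41, 6] -> [-38, -14, 6, 31, 33, 41, 46] -> [-14, 6, 31, 33, 41, 46] -> [41, 46] -> [46] -> [46] -> 1
  [16, -43, 14] -> [-43, 14, 16] -> [14, 16] -> [] -> [] -> [] -> 0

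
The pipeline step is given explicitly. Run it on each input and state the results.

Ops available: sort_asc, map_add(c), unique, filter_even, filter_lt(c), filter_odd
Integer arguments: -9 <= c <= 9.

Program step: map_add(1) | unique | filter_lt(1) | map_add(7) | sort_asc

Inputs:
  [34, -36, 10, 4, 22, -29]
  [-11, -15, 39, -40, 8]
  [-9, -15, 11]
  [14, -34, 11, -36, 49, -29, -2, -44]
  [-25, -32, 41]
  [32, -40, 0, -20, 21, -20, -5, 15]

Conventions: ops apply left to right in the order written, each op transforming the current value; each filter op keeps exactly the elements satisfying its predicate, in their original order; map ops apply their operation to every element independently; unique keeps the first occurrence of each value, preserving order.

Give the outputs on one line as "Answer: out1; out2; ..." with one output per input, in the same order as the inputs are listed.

[-28, -21]; [-32, -7, -3]; [-7, -1]; [-36, -28, -26, -21, 6]; [-24, -17]; [-32, -12, 3]

Execution, op by op:
  [34, -36, 10, 4, 22, -29] -> [35, -35, 11, 5, 23, -28] -> [35, -35, 11, 5, 23, -28] -> [-35, -28] -> [-28, -21] -> [-28, -21]
  [-11, -15, 39, -40, 8] -> [-10, -14, 40, -39, 9] -> [-10, -14, 40, -39, 9] -> [-10, -14, -39] -> [-3, -7, -32] -> [-32, -7, -3]
  [-9, -15, 11] -> [-8, -14, 12] -> [-8, -14, 12] -> [-8, -14] -> [-1, -7] -> [-7, -1]
  [14, -34, 11, -36, 49, -29, -2, -44] -> [15, -33, 12, -35, 50, -28, -1, -43] -> [15, -33, 12, -35, 50, -28, -1, -43] -> [-33, -35, -28, -1, -43] -> [-26, -28, -21, 6, -36] -> [-36, -28, -26, -21, 6]
  [-25, -32, 41] -> [-24, -31, 42] -> [-24, -31, 42] -> [-24, -31] -> [-17, -24] -> [-24, -17]
  [32, -40, 0, -20, 21, -20, -5, 15] -> [33, -39, 1, -19, 22, -19, -4, 16] -> [33, -39, 1, -19, 22, -4, 16] -> [-39, -19, -4] -> [-32, -12, 3] -> [-32, -12, 3]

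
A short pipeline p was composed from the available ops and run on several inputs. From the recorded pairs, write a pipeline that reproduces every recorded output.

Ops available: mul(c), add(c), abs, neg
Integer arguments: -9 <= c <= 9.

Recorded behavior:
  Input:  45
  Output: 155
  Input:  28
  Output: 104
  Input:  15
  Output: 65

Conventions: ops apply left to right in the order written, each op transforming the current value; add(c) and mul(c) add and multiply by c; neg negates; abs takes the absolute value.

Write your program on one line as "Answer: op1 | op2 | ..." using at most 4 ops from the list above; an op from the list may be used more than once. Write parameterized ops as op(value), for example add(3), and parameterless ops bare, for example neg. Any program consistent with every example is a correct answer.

add(5) | mul(-3) | add(-5) | mul(-1)

Check, running the answer program on each example:
  45 -> 50 -> -150 -> -155 -> 155
  28 -> 33 -> -99 -> -104 -> 104
  15 -> 20 -> -60 -> -65 -> 65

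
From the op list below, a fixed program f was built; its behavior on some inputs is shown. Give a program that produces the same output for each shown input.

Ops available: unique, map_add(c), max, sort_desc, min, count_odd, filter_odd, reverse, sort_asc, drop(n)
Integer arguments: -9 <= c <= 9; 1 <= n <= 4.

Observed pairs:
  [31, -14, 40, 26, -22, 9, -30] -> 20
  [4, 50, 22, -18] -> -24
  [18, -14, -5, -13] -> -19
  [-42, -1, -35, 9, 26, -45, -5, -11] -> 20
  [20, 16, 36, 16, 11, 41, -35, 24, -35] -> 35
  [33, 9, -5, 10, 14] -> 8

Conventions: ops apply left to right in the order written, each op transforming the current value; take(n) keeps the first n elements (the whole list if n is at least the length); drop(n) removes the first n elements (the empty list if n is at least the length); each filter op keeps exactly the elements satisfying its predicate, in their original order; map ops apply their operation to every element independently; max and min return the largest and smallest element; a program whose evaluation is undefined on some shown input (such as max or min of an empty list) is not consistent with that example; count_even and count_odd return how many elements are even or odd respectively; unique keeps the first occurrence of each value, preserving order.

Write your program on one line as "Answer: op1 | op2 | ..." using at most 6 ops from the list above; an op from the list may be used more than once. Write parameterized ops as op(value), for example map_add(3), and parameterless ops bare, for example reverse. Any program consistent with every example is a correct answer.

drop(3) | reverse | map_add(-6) | sort_asc | max

Check, running the answer program on each example:
  [31, -14, 40, 26, -22, 9, -30] -> [26, -22, 9, -30] -> [-30, 9, -22, 26] -> [-36, 3, -28, 20] -> [-36, -28, 3, 20] -> 20
  [4, 50, 22, -18] -> [-18] -> [-18] -> [-24] -> [-24] -> -24
  [18, -14, -5, -13] -> [-13] -> [-13] -> [-19] -> [-19] -> -19
  [-42, -1, -35, 9, 26, -45, -5, -11] -> [9, 26, -45, -5, -11] -> [-11, -5, -45, 26, 9] -> [-17, -11, -51, 20, 3] -> [-51, -17, -11, 3, 20] -> 20
  [20, 16, 36, 16, 11, 41, -35, 24, -35] -> [16, 11, 41, -35, 24, -35] -> [-35, 24, -35, 41, 11, 16] -> [-41, 18, -41, 35, 5, 10] -> [-41, -41, 5, 10, 18, 35] -> 35
  [33, 9, -5, 10, 14] -> [10, 14] -> [14, 10] -> [8, 4] -> [4, 8] -> 8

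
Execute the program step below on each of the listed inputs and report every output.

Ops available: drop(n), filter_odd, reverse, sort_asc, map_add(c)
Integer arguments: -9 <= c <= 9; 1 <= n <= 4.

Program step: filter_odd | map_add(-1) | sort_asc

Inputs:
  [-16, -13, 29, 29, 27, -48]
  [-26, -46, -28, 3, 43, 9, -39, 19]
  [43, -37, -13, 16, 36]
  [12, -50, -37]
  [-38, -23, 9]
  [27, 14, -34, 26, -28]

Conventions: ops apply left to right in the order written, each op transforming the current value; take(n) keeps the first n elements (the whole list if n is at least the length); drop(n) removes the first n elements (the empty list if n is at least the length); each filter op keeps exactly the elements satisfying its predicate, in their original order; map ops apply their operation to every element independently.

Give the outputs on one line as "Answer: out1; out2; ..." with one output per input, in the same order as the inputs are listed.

Execution, op by op:
  [-16, -13, 29, 29, 27, -48] -> [-13, 29, 29, 27] -> [-14, 28, 28, 26] -> [-14, 26, 28, 28]
  [-26, -46, -28, 3, 43, 9, -39, 19] -> [3, 43, 9, -39, 19] -> [2, 42, 8, -40, 18] -> [-40, 2, 8, 18, 42]
  [43, -37, -13, 16, 36] -> [43, -37, -13] -> [42, -38, -14] -> [-38, -14, 42]
  [12, -50, -37] -> [-37] -> [-38] -> [-38]
  [-38, -23, 9] -> [-23, 9] -> [-24, 8] -> [-24, 8]
  [27, 14, -34, 26, -28] -> [27] -> [26] -> [26]

[-14, 26, 28, 28]; [-40, 2, 8, 18, 42]; [-38, -14, 42]; [-38]; [-24, 8]; [26]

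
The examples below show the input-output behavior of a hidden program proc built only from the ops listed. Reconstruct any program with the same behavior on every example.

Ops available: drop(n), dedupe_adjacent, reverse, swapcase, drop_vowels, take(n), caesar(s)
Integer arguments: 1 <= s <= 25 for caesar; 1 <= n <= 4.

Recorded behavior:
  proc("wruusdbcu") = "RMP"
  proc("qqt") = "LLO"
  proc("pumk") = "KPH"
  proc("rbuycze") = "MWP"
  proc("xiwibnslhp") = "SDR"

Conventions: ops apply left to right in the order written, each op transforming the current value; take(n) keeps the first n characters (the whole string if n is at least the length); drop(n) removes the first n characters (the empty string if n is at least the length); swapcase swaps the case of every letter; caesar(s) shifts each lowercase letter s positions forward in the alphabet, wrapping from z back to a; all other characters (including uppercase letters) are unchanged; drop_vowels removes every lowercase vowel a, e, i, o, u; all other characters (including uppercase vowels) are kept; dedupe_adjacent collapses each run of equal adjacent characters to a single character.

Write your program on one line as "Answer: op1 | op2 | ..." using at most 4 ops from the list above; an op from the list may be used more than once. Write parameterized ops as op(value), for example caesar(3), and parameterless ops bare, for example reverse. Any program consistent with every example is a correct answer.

caesar(21) | take(3) | swapcase

Check, running the answer program on each example:
  "wruusdbcu" -> "rmppnywxp" -> "rmp" -> "RMP"
  "qqt" -> "llo" -> "llo" -> "LLO"
  "pumk" -> "kphf" -> "kph" -> "KPH"
  "rbuycze" -> "mwptxuz" -> "mwp" -> "MWP"
  "xiwibnslhp" -> "sdrdwingck" -> "sdr" -> "SDR"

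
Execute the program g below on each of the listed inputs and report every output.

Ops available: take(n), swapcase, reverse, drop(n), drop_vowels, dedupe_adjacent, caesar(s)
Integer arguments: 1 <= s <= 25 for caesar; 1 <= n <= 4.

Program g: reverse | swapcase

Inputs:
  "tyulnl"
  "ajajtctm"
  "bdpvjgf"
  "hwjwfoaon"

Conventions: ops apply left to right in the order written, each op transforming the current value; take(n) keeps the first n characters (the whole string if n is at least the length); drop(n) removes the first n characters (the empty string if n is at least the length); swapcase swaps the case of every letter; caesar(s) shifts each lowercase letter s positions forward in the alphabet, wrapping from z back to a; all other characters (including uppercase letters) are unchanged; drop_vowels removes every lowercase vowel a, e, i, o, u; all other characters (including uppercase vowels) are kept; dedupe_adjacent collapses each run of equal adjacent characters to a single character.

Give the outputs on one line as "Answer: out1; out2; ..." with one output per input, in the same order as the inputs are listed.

Execution, op by op:
  "tyulnl" -> "lnluyt" -> "LNLUYT"
  "ajajtctm" -> "mtctjaja" -> "MTCTJAJA"
  "bdpvjgf" -> "fgjvpdb" -> "FGJVPDB"
  "hwjwfoaon" -> "noaofwjwh" -> "NOAOFWJWH"

"LNLUYT"; "MTCTJAJA"; "FGJVPDB"; "NOAOFWJWH"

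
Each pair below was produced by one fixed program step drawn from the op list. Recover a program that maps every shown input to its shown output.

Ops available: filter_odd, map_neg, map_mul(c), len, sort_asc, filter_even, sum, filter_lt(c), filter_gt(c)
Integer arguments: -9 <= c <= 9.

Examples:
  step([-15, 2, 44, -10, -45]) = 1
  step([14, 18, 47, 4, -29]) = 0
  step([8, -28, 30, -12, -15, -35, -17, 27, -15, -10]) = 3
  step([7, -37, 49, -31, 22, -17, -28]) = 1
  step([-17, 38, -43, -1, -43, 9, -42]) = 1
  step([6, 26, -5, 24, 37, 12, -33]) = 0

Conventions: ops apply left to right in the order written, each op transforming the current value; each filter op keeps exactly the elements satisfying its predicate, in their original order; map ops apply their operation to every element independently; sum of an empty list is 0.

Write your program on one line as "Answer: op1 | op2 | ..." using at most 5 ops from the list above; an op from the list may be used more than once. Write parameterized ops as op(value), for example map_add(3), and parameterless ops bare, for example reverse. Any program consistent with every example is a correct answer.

filter_even | map_mul(9) | filter_lt(1) | map_mul(4) | len

Check, running the answer program on each example:
  [-15, 2, 44, -10, -45] -> [2, 44, -10] -> [18, 396, -90] -> [-90] -> [-360] -> 1
  [14, 18, 47, 4, -29] -> [14, 18, 4] -> [126, 162, 36] -> [] -> [] -> 0
  [8, -28, 30, -12, -15, -35, -17, 27, -15, -10] -> [8, -28, 30, -12, -10] -> [72, -252, 270, -108, -90] -> [-252, -108, -90] -> [-1008, -432, -360] -> 3
  [7, -37, 49, -31, 22, -17, -28] -> [22, -28] -> [198, -252] -> [-252] -> [-1008] -> 1
  [-17, 38, -43, -1, -43, 9, -42] -> [38, -42] -> [342, -378] -> [-378] -> [-1512] -> 1
  [6, 26, -5, 24, 37, 12, -33] -> [6, 26, 24, 12] -> [54, 234, 216, 108] -> [] -> [] -> 0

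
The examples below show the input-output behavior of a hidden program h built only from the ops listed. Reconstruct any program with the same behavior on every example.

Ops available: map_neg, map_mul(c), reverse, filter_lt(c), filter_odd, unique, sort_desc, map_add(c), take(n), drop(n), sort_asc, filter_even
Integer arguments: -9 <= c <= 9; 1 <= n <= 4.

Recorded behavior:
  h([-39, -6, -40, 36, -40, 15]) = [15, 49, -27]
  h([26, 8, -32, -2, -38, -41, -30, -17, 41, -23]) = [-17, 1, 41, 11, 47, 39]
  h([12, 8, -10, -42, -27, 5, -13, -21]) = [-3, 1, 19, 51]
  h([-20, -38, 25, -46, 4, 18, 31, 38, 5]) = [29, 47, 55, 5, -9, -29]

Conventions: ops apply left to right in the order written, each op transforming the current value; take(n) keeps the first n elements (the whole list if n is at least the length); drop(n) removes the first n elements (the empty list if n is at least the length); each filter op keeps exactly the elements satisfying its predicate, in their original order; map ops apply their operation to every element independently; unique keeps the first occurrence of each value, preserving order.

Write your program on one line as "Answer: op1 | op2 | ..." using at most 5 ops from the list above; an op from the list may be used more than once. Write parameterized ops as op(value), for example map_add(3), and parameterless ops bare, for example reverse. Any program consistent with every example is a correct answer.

map_mul(-1) | unique | filter_even | map_add(9)

Check, running the answer program on each example:
  [-39, -6, -40, 36, -40, 15] -> [39, 6, 40, -36, 40, -15] -> [39, 6, 40, -36, -15] -> [6, 40, -36] -> [15, 49, -27]
  [26, 8, -32, -2, -38, -41, -30, -17, 41, -23] -> [-26, -8, 32, 2, 38, 41, 30, 17, -41, 23] -> [-26, -8, 32, 2, 38, 41, 30, 17, -41, 23] -> [-26, -8, 32, 2, 38, 30] -> [-17, 1, 41, 11, 47, 39]
  [12, 8, -10, -42, -27, 5, -13, -21] -> [-12, -8, 10, 42, 27, -5, 13, 21] -> [-12, -8, 10, 42, 27, -5, 13, 21] -> [-12, -8, 10, 42] -> [-3, 1, 19, 51]
  [-20, -38, 25, -46, 4, 18, 31, 38, 5] -> [20, 38, -25, 46, -4, -18, -31, -38, -5] -> [20, 38, -25, 46, -4, -18, -31, -38, -5] -> [20, 38, 46, -4, -18, -38] -> [29, 47, 55, 5, -9, -29]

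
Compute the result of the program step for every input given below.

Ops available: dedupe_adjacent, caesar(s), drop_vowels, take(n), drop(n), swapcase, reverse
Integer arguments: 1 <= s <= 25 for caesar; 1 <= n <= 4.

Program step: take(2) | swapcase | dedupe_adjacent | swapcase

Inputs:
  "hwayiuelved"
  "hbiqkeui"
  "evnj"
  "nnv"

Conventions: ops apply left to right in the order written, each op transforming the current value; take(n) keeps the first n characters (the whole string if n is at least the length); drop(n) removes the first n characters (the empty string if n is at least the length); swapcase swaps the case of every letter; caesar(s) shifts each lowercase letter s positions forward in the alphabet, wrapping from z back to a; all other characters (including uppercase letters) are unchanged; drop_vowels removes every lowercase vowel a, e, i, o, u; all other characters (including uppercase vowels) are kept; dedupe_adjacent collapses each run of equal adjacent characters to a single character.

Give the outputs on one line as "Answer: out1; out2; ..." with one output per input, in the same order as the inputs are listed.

Execution, op by op:
  "hwayiuelved" -> "hw" -> "HW" -> "HW" -> "hw"
  "hbiqkeui" -> "hb" -> "HB" -> "HB" -> "hb"
  "evnj" -> "ev" -> "EV" -> "EV" -> "ev"
  "nnv" -> "nn" -> "NN" -> "N" -> "n"

"hw"; "hb"; "ev"; "n"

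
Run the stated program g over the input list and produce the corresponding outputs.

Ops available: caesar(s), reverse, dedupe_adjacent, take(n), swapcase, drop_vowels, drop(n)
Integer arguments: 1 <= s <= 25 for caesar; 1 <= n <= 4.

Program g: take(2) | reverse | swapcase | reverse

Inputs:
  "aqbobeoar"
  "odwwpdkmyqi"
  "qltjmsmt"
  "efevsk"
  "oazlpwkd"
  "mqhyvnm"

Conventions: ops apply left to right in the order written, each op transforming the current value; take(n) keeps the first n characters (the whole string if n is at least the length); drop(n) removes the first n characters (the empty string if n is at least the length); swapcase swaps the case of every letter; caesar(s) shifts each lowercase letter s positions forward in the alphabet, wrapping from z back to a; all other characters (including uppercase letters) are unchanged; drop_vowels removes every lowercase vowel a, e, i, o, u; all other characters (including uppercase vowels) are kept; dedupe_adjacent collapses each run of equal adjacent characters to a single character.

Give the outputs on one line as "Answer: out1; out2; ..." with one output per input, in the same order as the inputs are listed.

"AQ"; "OD"; "QL"; "EF"; "OA"; "MQ"

Execution, op by op:
  "aqbobeoar" -> "aq" -> "qa" -> "QA" -> "AQ"
  "odwwpdkmyqi" -> "od" -> "do" -> "DO" -> "OD"
  "qltjmsmt" -> "ql" -> "lq" -> "LQ" -> "QL"
  "efevsk" -> "ef" -> "fe" -> "FE" -> "EF"
  "oazlpwkd" -> "oa" -> "ao" -> "AO" -> "OA"
  "mqhyvnm" -> "mq" -> "qm" -> "QM" -> "MQ"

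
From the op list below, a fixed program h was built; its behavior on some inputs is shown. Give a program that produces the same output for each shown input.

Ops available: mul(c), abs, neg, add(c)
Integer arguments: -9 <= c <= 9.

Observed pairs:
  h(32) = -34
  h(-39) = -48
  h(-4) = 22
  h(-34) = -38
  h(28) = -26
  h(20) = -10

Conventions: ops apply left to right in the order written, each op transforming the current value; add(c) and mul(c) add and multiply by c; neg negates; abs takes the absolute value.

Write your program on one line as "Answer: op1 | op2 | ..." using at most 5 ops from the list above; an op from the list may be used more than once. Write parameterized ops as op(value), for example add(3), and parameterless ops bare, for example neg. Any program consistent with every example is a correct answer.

neg | abs | add(-7) | add(-8) | mul(-2)

Check, running the answer program on each example:
  32 -> -32 -> 32 -> 25 -> 17 -> -34
  -39 -> 39 -> 39 -> 32 -> 24 -> -48
  -4 -> 4 -> 4 -> -3 -> -11 -> 22
  -34 -> 34 -> 34 -> 27 -> 19 -> -38
  28 -> -28 -> 28 -> 21 -> 13 -> -26
  20 -> -20 -> 20 -> 13 -> 5 -> -10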